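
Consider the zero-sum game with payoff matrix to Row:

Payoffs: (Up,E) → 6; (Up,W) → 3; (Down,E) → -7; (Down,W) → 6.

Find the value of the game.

57/16

Row minima: Up → 3, Down → -7; maximin = 3.
Column maxima: E → 6, W → 6; minimax = 6.
3 ≠ 6, so there is no saddle point; optimal play is mixed.
Let Row play Up with probability p. Expected payoff against E: 6p + (-7)(1−p) = 13p − 7; against W: 3p + 6(1−p) = −3p + 6.
Setting these equal: 13p − 7 = −3p + 6 ⇒ 16p = 13 ⇒ p = 13/16, and the value is (13)·(13/16) − 7 = 57/16.
For Column: with q = P(E), equating Up's and Down's payoffs gives 3q + 3 = −13q + 6 ⇒ q = 3/16.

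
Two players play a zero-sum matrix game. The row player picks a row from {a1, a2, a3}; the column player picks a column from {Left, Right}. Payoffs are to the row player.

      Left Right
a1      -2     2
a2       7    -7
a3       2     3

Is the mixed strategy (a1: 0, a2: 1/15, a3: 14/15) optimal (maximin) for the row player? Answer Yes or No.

Yes

Against Left this mix gives (1/15)·7 + (14/15)·2 = 7/3.
Against Right this mix gives (1/15)·(-7) + (14/15)·3 = 7/3.
All of the column player's active replies (Left, Right) yield 7/3, and no column does worse for the row player. The mix makes the column player indifferent and guarantees 7/3, so it is optimal.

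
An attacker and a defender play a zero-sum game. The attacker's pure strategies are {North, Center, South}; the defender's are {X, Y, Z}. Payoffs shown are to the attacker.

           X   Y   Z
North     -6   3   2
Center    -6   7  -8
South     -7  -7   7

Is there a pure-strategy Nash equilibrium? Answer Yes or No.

Row minima: North → -6, Center → -8, South → -7; maximin = -6.
Column maxima: X → -6, Y → 7, Z → 7; minimax = -6.
maximin = minimax = -6, so a saddle point exists.

Yes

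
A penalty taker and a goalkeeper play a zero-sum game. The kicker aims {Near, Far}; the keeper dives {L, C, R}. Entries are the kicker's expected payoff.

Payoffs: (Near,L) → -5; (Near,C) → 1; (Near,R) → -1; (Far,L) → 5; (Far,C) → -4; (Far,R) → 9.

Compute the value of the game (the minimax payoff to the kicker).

Row minima: Near → -5, Far → -4; maximin = -4.
Column maxima: L → 5, C → 1, R → 9; minimax = 1.
-4 ≠ 1, so there is no saddle point; optimal play is mixed.
R is strictly dominated by L (it gives the kicker strictly more in every row), so the keeper never plays it.
On the remaining 2×2 (Near, Far vs L, C):
Let the kicker play Near with probability p. Expected payoff against L: (-5)p + 5(1−p) = −10p + 5; against C: 1p + (-4)(1−p) = 5p − 4.
Setting these equal: −10p + 5 = 5p − 4 ⇒ −15p = -9 ⇒ p = 3/5, and the value is (-10)·(3/5) + 5 = -1.
For the keeper: with q = P(L), equating Near's and Far's payoffs gives −6q + 1 = 9q − 4 ⇒ q = 1/3.

-1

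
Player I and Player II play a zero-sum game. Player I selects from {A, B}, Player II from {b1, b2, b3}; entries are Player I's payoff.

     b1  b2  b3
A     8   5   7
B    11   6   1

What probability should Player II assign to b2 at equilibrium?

6/7

Row minima: A → 5, B → 1; maximin = 5.
Column maxima: b1 → 11, b2 → 6, b3 → 7; minimax = 6.
5 ≠ 6, so there is no saddle point; optimal play is mixed.
b1 is strictly dominated by b2 (it gives Player I strictly more in every row), so Player II never plays it.
On the remaining 2×2 (A, B vs b2, b3):
Let Player I play A with probability p. Expected payoff against b2: 5p + 6(1−p) = −p + 6; against b3: 7p + 1(1−p) = 6p + 1.
Setting these equal: −p + 6 = 6p + 1 ⇒ −7p = -5 ⇒ p = 5/7, and the value is (-1)·(5/7) + 6 = 37/7.
For Player II: with q = P(b2), equating A's and B's payoffs gives −2q + 7 = 5q + 1 ⇒ q = 6/7.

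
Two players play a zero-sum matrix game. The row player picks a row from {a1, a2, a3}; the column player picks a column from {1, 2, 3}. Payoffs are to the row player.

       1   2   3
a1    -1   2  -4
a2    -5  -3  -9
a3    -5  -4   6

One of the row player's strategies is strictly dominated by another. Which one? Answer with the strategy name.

a1 gives a strictly higher payoff than a2 against every column: -1 > -5, 2 > -3, -4 > -9.
So a2 is strictly dominated and the row player never plays it.

a2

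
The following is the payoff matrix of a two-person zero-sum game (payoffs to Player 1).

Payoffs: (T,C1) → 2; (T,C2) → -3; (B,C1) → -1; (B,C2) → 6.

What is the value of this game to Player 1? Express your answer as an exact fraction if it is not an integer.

3/4

Row minima: T → -3, B → -1; maximin = -1.
Column maxima: C1 → 2, C2 → 6; minimax = 2.
-1 ≠ 2, so there is no saddle point; optimal play is mixed.
Let Player 1 play T with probability p. Expected payoff against C1: 2p + (-1)(1−p) = 3p − 1; against C2: (-3)p + 6(1−p) = −9p + 6.
Setting these equal: 3p − 1 = −9p + 6 ⇒ 12p = 7 ⇒ p = 7/12, and the value is (3)·(7/12) − 1 = 3/4.
For Player 2: with q = P(C1), equating T's and B's payoffs gives 5q − 3 = −7q + 6 ⇒ q = 3/4.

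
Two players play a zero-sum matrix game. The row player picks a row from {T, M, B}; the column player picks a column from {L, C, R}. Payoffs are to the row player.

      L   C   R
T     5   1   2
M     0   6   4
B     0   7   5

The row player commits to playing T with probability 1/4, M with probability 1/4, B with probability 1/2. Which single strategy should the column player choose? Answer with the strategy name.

L

If the column player plays L, the row player's expected payoff is (1/4)·5 + (1/4)·0 + (1/2)·0 = 5/4.
If the column player plays C, the row player's expected payoff is (1/4)·1 + (1/4)·6 + (1/2)·7 = 21/4.
If the column player plays R, the row player's expected payoff is (1/4)·2 + (1/4)·4 + (1/2)·5 = 4.
The column player minimizes the row player's payoff; the smallest is 5/4, so the best response is L.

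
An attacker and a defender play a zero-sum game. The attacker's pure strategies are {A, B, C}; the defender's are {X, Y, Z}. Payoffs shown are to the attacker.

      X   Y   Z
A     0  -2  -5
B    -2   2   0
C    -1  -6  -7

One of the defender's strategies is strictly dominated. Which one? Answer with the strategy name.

Z holds the attacker's payoff strictly below Y in every row: -5 < -2, 0 < 2, -7 < -6.
So Y is strictly dominated for the defender.

Y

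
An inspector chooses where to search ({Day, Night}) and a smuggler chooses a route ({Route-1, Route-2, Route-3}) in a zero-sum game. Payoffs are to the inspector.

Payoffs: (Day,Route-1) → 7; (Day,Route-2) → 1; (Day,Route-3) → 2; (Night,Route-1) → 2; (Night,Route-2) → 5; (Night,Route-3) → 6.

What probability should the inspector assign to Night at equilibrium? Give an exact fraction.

2/3

Row minima: Day → 1, Night → 2; maximin = 2.
Column maxima: Route-1 → 7, Route-2 → 5, Route-3 → 6; minimax = 5.
2 ≠ 5, so there is no saddle point; optimal play is mixed.
Route-3 is strictly dominated by Route-2 (it gives the inspector strictly more in every row), so the smuggler never plays it.
On the remaining 2×2 (Day, Night vs Route-1, Route-2):
Let the inspector play Day with probability p. Expected payoff against Route-1: 7p + 2(1−p) = 5p + 2; against Route-2: 1p + 5(1−p) = −4p + 5.
Setting these equal: 5p + 2 = −4p + 5 ⇒ 9p = 3 ⇒ p = 1/3, and the value is (5)·(1/3) + 2 = 11/3.
For the smuggler: with q = P(Route-1), equating Day's and Night's payoffs gives 6q + 1 = −3q + 5 ⇒ q = 4/9.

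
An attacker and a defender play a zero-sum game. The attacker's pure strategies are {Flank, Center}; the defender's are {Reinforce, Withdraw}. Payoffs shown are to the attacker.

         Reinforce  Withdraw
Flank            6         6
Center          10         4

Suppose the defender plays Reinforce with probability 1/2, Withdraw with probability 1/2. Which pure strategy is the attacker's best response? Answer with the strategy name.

Center

Expected payoff of Flank: (1/2)·6 + (1/2)·6 = 6.
Expected payoff of Center: (1/2)·10 + (1/2)·4 = 7.
The largest is 7, so the attacker's best response is Center.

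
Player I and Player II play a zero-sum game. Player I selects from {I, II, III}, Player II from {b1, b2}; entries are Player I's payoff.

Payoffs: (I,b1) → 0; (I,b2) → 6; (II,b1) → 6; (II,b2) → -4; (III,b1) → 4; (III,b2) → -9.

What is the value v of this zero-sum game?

9/4

Row minima: I → 0, II → -4, III → -9; maximin = 0.
Column maxima: b1 → 6, b2 → 6; minimax = 6.
0 ≠ 6, so there is no saddle point; optimal play is mixed.
III is strictly dominated by II, so Player I never plays it.
On the remaining 2×2 (I, II vs b1, b2):
Let Player I play I with probability p. Expected payoff against b1: 0p + 6(1−p) = −6p + 6; against b2: 6p + (-4)(1−p) = 10p − 4.
Setting these equal: −6p + 6 = 10p − 4 ⇒ −16p = -10 ⇒ p = 5/8, and the value is (-6)·(5/8) + 6 = 9/4.
For Player II: with q = P(b1), equating I's and II's payoffs gives −6q + 6 = 10q − 4 ⇒ q = 5/8.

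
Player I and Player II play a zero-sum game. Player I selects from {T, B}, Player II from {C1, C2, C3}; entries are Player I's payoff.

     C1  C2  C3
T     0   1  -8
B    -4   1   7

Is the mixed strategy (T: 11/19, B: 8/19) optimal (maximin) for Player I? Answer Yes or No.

Against C1 this mix gives (11/19)·0 + (8/19)·(-4) = -32/19.
Against C2 this mix gives (11/19)·1 + (8/19)·1 = 1.
Against C3 this mix gives (11/19)·(-8) + (8/19)·7 = -32/19.
All of Player II's active replies (C1, C3) yield -32/19, and no column does worse for Player I. The mix makes Player II indifferent and guarantees -32/19, so it is optimal.

Yes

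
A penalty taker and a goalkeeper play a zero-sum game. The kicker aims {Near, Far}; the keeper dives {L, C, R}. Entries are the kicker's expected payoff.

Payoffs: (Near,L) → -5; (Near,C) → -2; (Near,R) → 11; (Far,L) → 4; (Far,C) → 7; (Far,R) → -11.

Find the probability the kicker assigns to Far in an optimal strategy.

Row minima: Near → -5, Far → -11; maximin = -5.
Column maxima: L → 4, C → 7, R → 11; minimax = 4.
-5 ≠ 4, so there is no saddle point; optimal play is mixed.
C is strictly dominated by L (it gives the kicker strictly more in every row), so the keeper never plays it.
On the remaining 2×2 (Near, Far vs L, R):
Let the kicker play Near with probability p. Expected payoff against L: (-5)p + 4(1−p) = −9p + 4; against R: 11p + (-11)(1−p) = 22p − 11.
Setting these equal: −9p + 4 = 22p − 11 ⇒ −31p = -15 ⇒ p = 15/31, and the value is (-9)·(15/31) + 4 = -11/31.
For the keeper: with q = P(L), equating Near's and Far's payoffs gives −16q + 11 = 15q − 11 ⇒ q = 22/31.

16/31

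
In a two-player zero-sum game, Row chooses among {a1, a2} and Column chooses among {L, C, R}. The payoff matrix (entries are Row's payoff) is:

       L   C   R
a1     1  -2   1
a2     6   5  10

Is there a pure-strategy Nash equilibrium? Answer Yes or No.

Yes

Row minima: a1 → -2, a2 → 5; maximin = 5.
Column maxima: L → 6, C → 5, R → 10; minimax = 5.
maximin = minimax = 5, so a saddle point exists.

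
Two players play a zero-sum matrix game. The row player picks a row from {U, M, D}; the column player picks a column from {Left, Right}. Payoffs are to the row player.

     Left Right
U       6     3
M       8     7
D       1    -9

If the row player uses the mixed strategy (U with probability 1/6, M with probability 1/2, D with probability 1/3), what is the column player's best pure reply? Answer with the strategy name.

Right

If the column player plays Left, the row player's expected payoff is (1/6)·6 + (1/2)·8 + (1/3)·1 = 16/3.
If the column player plays Right, the row player's expected payoff is (1/6)·3 + (1/2)·7 + (1/3)·(-9) = 1.
The column player minimizes the row player's payoff; the smallest is 1, so the best response is Right.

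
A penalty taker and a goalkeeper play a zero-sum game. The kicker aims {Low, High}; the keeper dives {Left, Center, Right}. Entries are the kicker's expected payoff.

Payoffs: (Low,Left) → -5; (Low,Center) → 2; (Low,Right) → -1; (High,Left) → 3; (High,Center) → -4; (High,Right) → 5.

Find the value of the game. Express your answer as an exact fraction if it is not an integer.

-1

Row minima: Low → -5, High → -4; maximin = -4.
Column maxima: Left → 3, Center → 2, Right → 5; minimax = 2.
-4 ≠ 2, so there is no saddle point; optimal play is mixed.
Right is strictly dominated by Left (it gives the kicker strictly more in every row), so the keeper never plays it.
On the remaining 2×2 (Low, High vs Left, Center):
Let the kicker play Low with probability p. Expected payoff against Left: (-5)p + 3(1−p) = −8p + 3; against Center: 2p + (-4)(1−p) = 6p − 4.
Setting these equal: −8p + 3 = 6p − 4 ⇒ −14p = -7 ⇒ p = 1/2, and the value is (-8)·(1/2) + 3 = -1.
For the keeper: with q = P(Left), equating Low's and High's payoffs gives −7q + 2 = 7q − 4 ⇒ q = 3/7.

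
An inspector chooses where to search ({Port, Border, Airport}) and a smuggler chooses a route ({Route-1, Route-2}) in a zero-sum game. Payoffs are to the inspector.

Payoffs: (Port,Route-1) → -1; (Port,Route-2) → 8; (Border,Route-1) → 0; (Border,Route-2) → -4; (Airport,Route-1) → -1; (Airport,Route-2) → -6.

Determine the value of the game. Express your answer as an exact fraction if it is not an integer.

-4/13

Row minima: Port → -1, Border → -4, Airport → -6; maximin = -1.
Column maxima: Route-1 → 0, Route-2 → 8; minimax = 0.
-1 ≠ 0, so there is no saddle point; optimal play is mixed.
Airport is strictly dominated by Border, so the inspector never plays it.
On the remaining 2×2 (Port, Border vs Route-1, Route-2):
Let the inspector play Port with probability p. Expected payoff against Route-1: (-1)p + 0(1−p) = −p; against Route-2: 8p + (-4)(1−p) = 12p − 4.
Setting these equal: −p = 12p − 4 ⇒ −13p = -4 ⇒ p = 4/13, and the value is (-1)·(4/13) = -4/13.
For the smuggler: with q = P(Route-1), equating Port's and Border's payoffs gives −9q + 8 = 4q − 4 ⇒ q = 12/13.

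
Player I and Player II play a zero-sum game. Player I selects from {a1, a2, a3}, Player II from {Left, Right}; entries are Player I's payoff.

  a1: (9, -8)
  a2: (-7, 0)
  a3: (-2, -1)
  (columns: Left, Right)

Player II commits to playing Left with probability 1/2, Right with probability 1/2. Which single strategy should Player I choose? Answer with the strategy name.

Expected payoff of a1: (1/2)·9 + (1/2)·(-8) = 1/2.
Expected payoff of a2: (1/2)·(-7) + (1/2)·0 = -7/2.
Expected payoff of a3: (1/2)·(-2) + (1/2)·(-1) = -3/2.
The largest is 1/2, so Player I's best response is a1.

a1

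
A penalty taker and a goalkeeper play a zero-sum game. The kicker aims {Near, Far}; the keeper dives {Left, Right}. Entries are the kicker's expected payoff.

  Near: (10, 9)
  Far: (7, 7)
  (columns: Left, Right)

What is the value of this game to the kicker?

Row minima: Near → 9, Far → 7; maximin = 9.
Column maxima: Left → 10, Right → 9; minimax = 9.
Since maximin = minimax = 9, there is a saddle point and the value is 9.

9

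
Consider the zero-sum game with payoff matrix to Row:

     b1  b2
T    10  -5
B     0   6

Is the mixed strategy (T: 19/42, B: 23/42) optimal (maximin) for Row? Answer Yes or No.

Against b1 this mix gives (19/42)·10 + (23/42)·0 = 95/21.
Against b2 this mix gives (19/42)·(-5) + (23/42)·6 = 43/42.
Column will play b2, holding Row to 43/42. Shifting weight toward the row that does better against b2 would raise this floor (the equalizing mix achieves 20/7 against both b2 and b1), so the proposed strategy is not optimal.

No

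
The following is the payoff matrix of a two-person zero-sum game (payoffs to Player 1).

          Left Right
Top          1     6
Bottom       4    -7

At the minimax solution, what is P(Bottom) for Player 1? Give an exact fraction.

5/16

Row minima: Top → 1, Bottom → -7; maximin = 1.
Column maxima: Left → 4, Right → 6; minimax = 4.
1 ≠ 4, so there is no saddle point; optimal play is mixed.
Let Player 1 play Top with probability p. Expected payoff against Left: 1p + 4(1−p) = −3p + 4; against Right: 6p + (-7)(1−p) = 13p − 7.
Setting these equal: −3p + 4 = 13p − 7 ⇒ −16p = -11 ⇒ p = 11/16, and the value is (-3)·(11/16) + 4 = 31/16.
For Player 2: with q = P(Left), equating Top's and Bottom's payoffs gives −5q + 6 = 11q − 7 ⇒ q = 13/16.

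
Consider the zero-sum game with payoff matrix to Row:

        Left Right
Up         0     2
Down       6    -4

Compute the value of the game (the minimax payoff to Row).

1

Row minima: Up → 0, Down → -4; maximin = 0.
Column maxima: Left → 6, Right → 2; minimax = 2.
0 ≠ 2, so there is no saddle point; optimal play is mixed.
Let Row play Up with probability p. Expected payoff against Left: 0p + 6(1−p) = −6p + 6; against Right: 2p + (-4)(1−p) = 6p − 4.
Setting these equal: −6p + 6 = 6p − 4 ⇒ −12p = -10 ⇒ p = 5/6, and the value is (-6)·(5/6) + 6 = 1.
For Column: with q = P(Left), equating Up's and Down's payoffs gives −2q + 2 = 10q − 4 ⇒ q = 1/2.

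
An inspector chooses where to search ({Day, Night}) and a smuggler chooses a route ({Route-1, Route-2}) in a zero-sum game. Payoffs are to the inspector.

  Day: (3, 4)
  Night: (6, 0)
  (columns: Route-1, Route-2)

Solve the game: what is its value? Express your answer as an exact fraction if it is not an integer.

Row minima: Day → 3, Night → 0; maximin = 3.
Column maxima: Route-1 → 6, Route-2 → 4; minimax = 4.
3 ≠ 4, so there is no saddle point; optimal play is mixed.
Let the inspector play Day with probability p. Expected payoff against Route-1: 3p + 6(1−p) = −3p + 6; against Route-2: 4p + 0(1−p) = 4p.
Setting these equal: −3p + 6 = 4p ⇒ −7p = -6 ⇒ p = 6/7, and the value is (-3)·(6/7) + 6 = 24/7.
For the smuggler: with q = P(Route-1), equating Day's and Night's payoffs gives −q + 4 = 6q ⇒ q = 4/7.

24/7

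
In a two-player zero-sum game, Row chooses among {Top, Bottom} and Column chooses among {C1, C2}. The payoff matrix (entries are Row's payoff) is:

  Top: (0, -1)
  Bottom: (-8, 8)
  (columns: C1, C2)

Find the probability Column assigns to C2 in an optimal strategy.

Row minima: Top → -1, Bottom → -8; maximin = -1.
Column maxima: C1 → 0, C2 → 8; minimax = 0.
-1 ≠ 0, so there is no saddle point; optimal play is mixed.
Let Row play Top with probability p. Expected payoff against C1: 0p + (-8)(1−p) = 8p − 8; against C2: (-1)p + 8(1−p) = −9p + 8.
Setting these equal: 8p − 8 = −9p + 8 ⇒ 17p = 16 ⇒ p = 16/17, and the value is (8)·(16/17) − 8 = -8/17.
For Column: with q = P(C1), equating Top's and Bottom's payoffs gives q − 1 = −16q + 8 ⇒ q = 9/17.

8/17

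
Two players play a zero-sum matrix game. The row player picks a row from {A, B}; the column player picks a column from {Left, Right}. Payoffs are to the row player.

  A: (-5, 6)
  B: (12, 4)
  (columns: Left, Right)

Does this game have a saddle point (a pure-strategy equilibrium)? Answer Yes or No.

Row minima: A → -5, B → 4; maximin = 4.
Column maxima: Left → 12, Right → 6; minimax = 6.
4 ≠ 6, so no pure-strategy equilibrium exists.

No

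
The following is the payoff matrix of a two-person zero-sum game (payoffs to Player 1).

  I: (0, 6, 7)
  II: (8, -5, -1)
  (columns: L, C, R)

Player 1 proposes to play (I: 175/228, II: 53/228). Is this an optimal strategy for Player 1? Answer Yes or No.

Against L this mix gives (175/228)·0 + (53/228)·8 = 106/57.
Against C this mix gives (175/228)·6 + (53/228)·(-5) = 785/228.
Against R this mix gives (175/228)·7 + (53/228)·(-1) = 293/57.
Player 2 will play L, holding Player 1 to 106/57. Shifting weight toward the row that does better against L would raise this floor (the equalizing mix achieves 48/19 against both L and C), so the proposed strategy is not optimal.

No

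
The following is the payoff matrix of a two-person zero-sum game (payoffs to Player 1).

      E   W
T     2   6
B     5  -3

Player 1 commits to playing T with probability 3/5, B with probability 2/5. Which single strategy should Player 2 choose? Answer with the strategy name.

If Player 2 plays E, Player 1's expected payoff is (3/5)·2 + (2/5)·5 = 16/5.
If Player 2 plays W, Player 1's expected payoff is (3/5)·6 + (2/5)·(-3) = 12/5.
Player 2 minimizes Player 1's payoff; the smallest is 12/5, so the best response is W.

W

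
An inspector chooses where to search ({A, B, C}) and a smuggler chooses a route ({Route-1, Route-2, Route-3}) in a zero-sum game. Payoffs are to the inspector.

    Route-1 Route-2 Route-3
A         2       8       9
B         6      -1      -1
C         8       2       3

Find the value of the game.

5

Row minima: A → 2, B → -1, C → 2; maximin = 2.
Column maxima: Route-1 → 8, Route-2 → 8, Route-3 → 9; minimax = 8.
2 ≠ 8, so there is no saddle point; optimal play is mixed.
B is strictly dominated by C, so the inspector never plays it.
With B eliminated, Route-3 is strictly dominated by Route-2 (it gives the inspector strictly more in every remaining row), so the smuggler never plays it.
On the remaining 2×2 (A, C vs Route-1, Route-2):
Let the inspector play A with probability p. Expected payoff against Route-1: 2p + 8(1−p) = −6p + 8; against Route-2: 8p + 2(1−p) = 6p + 2.
Setting these equal: −6p + 8 = 6p + 2 ⇒ −12p = -6 ⇒ p = 1/2, and the value is (-6)·(1/2) + 8 = 5.
For the smuggler: with q = P(Route-1), equating A's and C's payoffs gives −6q + 8 = 6q + 2 ⇒ q = 1/2.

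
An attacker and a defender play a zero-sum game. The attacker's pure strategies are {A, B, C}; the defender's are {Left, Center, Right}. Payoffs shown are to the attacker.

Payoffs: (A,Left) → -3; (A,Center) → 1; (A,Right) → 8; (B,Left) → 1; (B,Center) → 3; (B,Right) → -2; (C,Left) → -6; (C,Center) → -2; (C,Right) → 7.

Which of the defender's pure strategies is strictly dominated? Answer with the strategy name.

Left holds the attacker's payoff strictly below Center in every row: -3 < 1, 1 < 3, -6 < -2.
So Center is strictly dominated for the defender.

Center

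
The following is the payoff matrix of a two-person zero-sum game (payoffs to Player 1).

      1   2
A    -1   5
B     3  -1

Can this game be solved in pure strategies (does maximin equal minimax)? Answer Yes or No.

No

Row minima: A → -1, B → -1; maximin = -1.
Column maxima: 1 → 3, 2 → 5; minimax = 3.
-1 ≠ 3, so no pure-strategy equilibrium exists.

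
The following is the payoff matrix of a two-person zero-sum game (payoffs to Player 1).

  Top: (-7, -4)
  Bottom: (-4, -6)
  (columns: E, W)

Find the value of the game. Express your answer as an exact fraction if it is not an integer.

-26/5

Row minima: Top → -7, Bottom → -6; maximin = -6.
Column maxima: E → -4, W → -4; minimax = -4.
-6 ≠ -4, so there is no saddle point; optimal play is mixed.
Let Player 1 play Top with probability p. Expected payoff against E: (-7)p + (-4)(1−p) = −3p − 4; against W: (-4)p + (-6)(1−p) = 2p − 6.
Setting these equal: −3p − 4 = 2p − 6 ⇒ −5p = -2 ⇒ p = 2/5, and the value is (-3)·(2/5) − 4 = -26/5.
For Player 2: with q = P(E), equating Top's and Bottom's payoffs gives −3q − 4 = 2q − 6 ⇒ q = 2/5.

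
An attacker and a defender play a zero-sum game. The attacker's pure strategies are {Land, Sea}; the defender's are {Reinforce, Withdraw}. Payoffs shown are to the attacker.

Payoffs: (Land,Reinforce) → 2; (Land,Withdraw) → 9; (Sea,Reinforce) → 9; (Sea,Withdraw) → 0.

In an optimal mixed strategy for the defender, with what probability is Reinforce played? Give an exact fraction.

9/16

Row minima: Land → 2, Sea → 0; maximin = 2.
Column maxima: Reinforce → 9, Withdraw → 9; minimax = 9.
2 ≠ 9, so there is no saddle point; optimal play is mixed.
Let the attacker play Land with probability p. Expected payoff against Reinforce: 2p + 9(1−p) = −7p + 9; against Withdraw: 9p + 0(1−p) = 9p.
Setting these equal: −7p + 9 = 9p ⇒ −16p = -9 ⇒ p = 9/16, and the value is (-7)·(9/16) + 9 = 81/16.
For the defender: with q = P(Reinforce), equating Land's and Sea's payoffs gives −7q + 9 = 9q ⇒ q = 9/16.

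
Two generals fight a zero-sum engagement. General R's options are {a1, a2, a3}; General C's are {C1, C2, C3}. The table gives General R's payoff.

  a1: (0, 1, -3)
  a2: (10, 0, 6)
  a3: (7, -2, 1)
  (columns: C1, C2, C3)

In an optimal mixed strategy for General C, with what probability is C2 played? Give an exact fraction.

Row minima: a1 → -3, a2 → 0, a3 → -2; maximin = 0.
Column maxima: C1 → 10, C2 → 1, C3 → 6; minimax = 1.
0 ≠ 1, so there is no saddle point; optimal play is mixed.
a3 is strictly dominated by a2, so General R never plays it.
C1 is strictly dominated by C3 (it gives General R strictly more in every row), so General C never plays it.
On the remaining 2×2 (a1, a2 vs C2, C3):
Let General R play a1 with probability p. Expected payoff against C2: 1p + 0(1−p) = p; against C3: (-3)p + 6(1−p) = −9p + 6.
Setting these equal: p = −9p + 6 ⇒ 10p = 6 ⇒ p = 3/5, and the value is (1)·(3/5) = 3/5.
For General C: with q = P(C2), equating a1's and a2's payoffs gives 4q − 3 = −6q + 6 ⇒ q = 9/10.

9/10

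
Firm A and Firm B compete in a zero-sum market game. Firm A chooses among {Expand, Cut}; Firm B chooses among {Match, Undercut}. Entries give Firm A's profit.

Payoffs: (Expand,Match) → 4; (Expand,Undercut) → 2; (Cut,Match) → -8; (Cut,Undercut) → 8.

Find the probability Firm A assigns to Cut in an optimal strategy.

1/9

Row minima: Expand → 2, Cut → -8; maximin = 2.
Column maxima: Match → 4, Undercut → 8; minimax = 4.
2 ≠ 4, so there is no saddle point; optimal play is mixed.
Let Firm A play Expand with probability p. Expected payoff against Match: 4p + (-8)(1−p) = 12p − 8; against Undercut: 2p + 8(1−p) = −6p + 8.
Setting these equal: 12p − 8 = −6p + 8 ⇒ 18p = 16 ⇒ p = 8/9, and the value is (12)·(8/9) − 8 = 8/3.
For Firm B: with q = P(Match), equating Expand's and Cut's payoffs gives 2q + 2 = −16q + 8 ⇒ q = 1/3.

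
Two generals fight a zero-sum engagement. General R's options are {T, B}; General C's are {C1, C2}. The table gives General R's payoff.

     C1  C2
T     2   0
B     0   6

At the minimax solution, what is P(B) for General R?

1/4

Row minima: T → 0, B → 0; maximin = 0.
Column maxima: C1 → 2, C2 → 6; minimax = 2.
0 ≠ 2, so there is no saddle point; optimal play is mixed.
Let General R play T with probability p. Expected payoff against C1: 2p + 0(1−p) = 2p; against C2: 0p + 6(1−p) = −6p + 6.
Setting these equal: 2p = −6p + 6 ⇒ 8p = 6 ⇒ p = 3/4, and the value is (2)·(3/4) = 3/2.
For General C: with q = P(C1), equating T's and B's payoffs gives 2q = −6q + 6 ⇒ q = 3/4.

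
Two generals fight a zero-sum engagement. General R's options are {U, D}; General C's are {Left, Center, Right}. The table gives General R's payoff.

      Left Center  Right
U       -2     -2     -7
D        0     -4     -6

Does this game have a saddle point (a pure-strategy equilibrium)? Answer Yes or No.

Yes

Row minima: U → -7, D → -6; maximin = -6.
Column maxima: Left → 0, Center → -2, Right → -6; minimax = -6.
maximin = minimax = -6, so a saddle point exists.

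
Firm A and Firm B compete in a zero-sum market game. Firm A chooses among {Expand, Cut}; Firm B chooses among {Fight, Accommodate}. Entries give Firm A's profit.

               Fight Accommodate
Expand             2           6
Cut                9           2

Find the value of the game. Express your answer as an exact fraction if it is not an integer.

50/11

Row minima: Expand → 2, Cut → 2; maximin = 2.
Column maxima: Fight → 9, Accommodate → 6; minimax = 6.
2 ≠ 6, so there is no saddle point; optimal play is mixed.
Let Firm A play Expand with probability p. Expected payoff against Fight: 2p + 9(1−p) = −7p + 9; against Accommodate: 6p + 2(1−p) = 4p + 2.
Setting these equal: −7p + 9 = 4p + 2 ⇒ −11p = -7 ⇒ p = 7/11, and the value is (-7)·(7/11) + 9 = 50/11.
For Firm B: with q = P(Fight), equating Expand's and Cut's payoffs gives −4q + 6 = 7q + 2 ⇒ q = 4/11.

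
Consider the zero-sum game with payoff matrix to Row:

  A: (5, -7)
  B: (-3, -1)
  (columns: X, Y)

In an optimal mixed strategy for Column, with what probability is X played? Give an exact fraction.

3/7

Row minima: A → -7, B → -3; maximin = -3.
Column maxima: X → 5, Y → -1; minimax = -1.
-3 ≠ -1, so there is no saddle point; optimal play is mixed.
Let Row play A with probability p. Expected payoff against X: 5p + (-3)(1−p) = 8p − 3; against Y: (-7)p + (-1)(1−p) = −6p − 1.
Setting these equal: 8p − 3 = −6p − 1 ⇒ 14p = 2 ⇒ p = 1/7, and the value is (8)·(1/7) − 3 = -13/7.
For Column: with q = P(X), equating A's and B's payoffs gives 12q − 7 = −2q − 1 ⇒ q = 3/7.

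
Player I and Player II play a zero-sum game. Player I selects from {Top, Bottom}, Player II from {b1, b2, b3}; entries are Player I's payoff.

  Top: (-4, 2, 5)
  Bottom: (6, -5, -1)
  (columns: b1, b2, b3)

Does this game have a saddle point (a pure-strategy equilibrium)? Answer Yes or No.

Row minima: Top → -4, Bottom → -5; maximin = -4.
Column maxima: b1 → 6, b2 → 2, b3 → 5; minimax = 2.
-4 ≠ 2, so no pure-strategy equilibrium exists.

No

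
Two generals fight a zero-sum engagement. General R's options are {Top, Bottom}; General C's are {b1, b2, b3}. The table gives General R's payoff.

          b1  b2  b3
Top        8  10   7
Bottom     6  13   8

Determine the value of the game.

22/3

Row minima: Top → 7, Bottom → 6; maximin = 7.
Column maxima: b1 → 8, b2 → 13, b3 → 8; minimax = 8.
7 ≠ 8, so there is no saddle point; optimal play is mixed.
b2 is strictly dominated by b1 (it gives General R strictly more in every row), so General C never plays it.
On the remaining 2×2 (Top, Bottom vs b1, b3):
Let General R play Top with probability p. Expected payoff against b1: 8p + 6(1−p) = 2p + 6; against b3: 7p + 8(1−p) = −p + 8.
Setting these equal: 2p + 6 = −p + 8 ⇒ 3p = 2 ⇒ p = 2/3, and the value is (2)·(2/3) + 6 = 22/3.
For General C: with q = P(b1), equating Top's and Bottom's payoffs gives q + 7 = −2q + 8 ⇒ q = 1/3.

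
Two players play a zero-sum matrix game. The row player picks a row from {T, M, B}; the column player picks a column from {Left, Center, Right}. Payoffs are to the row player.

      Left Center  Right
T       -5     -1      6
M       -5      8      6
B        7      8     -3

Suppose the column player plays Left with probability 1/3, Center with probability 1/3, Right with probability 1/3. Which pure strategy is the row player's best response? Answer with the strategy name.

Expected payoff of T: (1/3)·(-5) + (1/3)·(-1) + (1/3)·6 = 0.
Expected payoff of M: (1/3)·(-5) + (1/3)·8 + (1/3)·6 = 3.
Expected payoff of B: (1/3)·7 + (1/3)·8 + (1/3)·(-3) = 4.
The largest is 4, so the row player's best response is B.

B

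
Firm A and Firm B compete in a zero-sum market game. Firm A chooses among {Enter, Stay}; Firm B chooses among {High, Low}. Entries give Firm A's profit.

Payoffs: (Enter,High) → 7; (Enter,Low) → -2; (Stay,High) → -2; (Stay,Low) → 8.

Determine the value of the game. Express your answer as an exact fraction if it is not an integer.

52/19

Row minima: Enter → -2, Stay → -2; maximin = -2.
Column maxima: High → 7, Low → 8; minimax = 7.
-2 ≠ 7, so there is no saddle point; optimal play is mixed.
Let Firm A play Enter with probability p. Expected payoff against High: 7p + (-2)(1−p) = 9p − 2; against Low: (-2)p + 8(1−p) = −10p + 8.
Setting these equal: 9p − 2 = −10p + 8 ⇒ 19p = 10 ⇒ p = 10/19, and the value is (9)·(10/19) − 2 = 52/19.
For Firm B: with q = P(High), equating Enter's and Stay's payoffs gives 9q − 2 = −10q + 8 ⇒ q = 10/19.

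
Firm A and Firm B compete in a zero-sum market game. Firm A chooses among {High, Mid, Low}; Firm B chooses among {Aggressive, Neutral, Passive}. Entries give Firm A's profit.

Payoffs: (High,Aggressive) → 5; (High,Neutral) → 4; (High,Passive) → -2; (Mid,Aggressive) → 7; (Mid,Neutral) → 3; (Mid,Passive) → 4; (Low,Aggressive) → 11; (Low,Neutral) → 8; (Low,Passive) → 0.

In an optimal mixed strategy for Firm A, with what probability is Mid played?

Row minima: High → -2, Mid → 3, Low → 0; maximin = 3.
Column maxima: Aggressive → 11, Neutral → 8, Passive → 4; minimax = 4.
3 ≠ 4, so there is no saddle point; optimal play is mixed.
High is strictly dominated by Low, so Firm A never plays it.
Aggressive is strictly dominated by Neutral (it gives Firm A strictly more in every row), so Firm B never plays it.
On the remaining 2×2 (Mid, Low vs Neutral, Passive):
Let Firm A play Mid with probability p. Expected payoff against Neutral: 3p + 8(1−p) = −5p + 8; against Passive: 4p + 0(1−p) = 4p.
Setting these equal: −5p + 8 = 4p ⇒ −9p = -8 ⇒ p = 8/9, and the value is (-5)·(8/9) + 8 = 32/9.
For Firm B: with q = P(Neutral), equating Mid's and Low's payoffs gives −q + 4 = 8q ⇒ q = 4/9.

8/9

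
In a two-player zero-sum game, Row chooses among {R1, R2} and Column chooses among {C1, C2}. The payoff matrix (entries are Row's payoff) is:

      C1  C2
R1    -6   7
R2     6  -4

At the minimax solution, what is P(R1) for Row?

10/23

Row minima: R1 → -6, R2 → -4; maximin = -4.
Column maxima: C1 → 6, C2 → 7; minimax = 6.
-4 ≠ 6, so there is no saddle point; optimal play is mixed.
Let Row play R1 with probability p. Expected payoff against C1: (-6)p + 6(1−p) = −12p + 6; against C2: 7p + (-4)(1−p) = 11p − 4.
Setting these equal: −12p + 6 = 11p − 4 ⇒ −23p = -10 ⇒ p = 10/23, and the value is (-12)·(10/23) + 6 = 18/23.
For Column: with q = P(C1), equating R1's and R2's payoffs gives −13q + 7 = 10q − 4 ⇒ q = 11/23.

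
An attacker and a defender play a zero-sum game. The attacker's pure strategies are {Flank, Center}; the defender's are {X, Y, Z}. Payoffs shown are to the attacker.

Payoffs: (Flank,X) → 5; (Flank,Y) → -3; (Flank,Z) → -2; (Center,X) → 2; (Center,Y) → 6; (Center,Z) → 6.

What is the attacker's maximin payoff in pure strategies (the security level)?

Row minima: Flank → -3, Center → 2.
The best of these is 2.

2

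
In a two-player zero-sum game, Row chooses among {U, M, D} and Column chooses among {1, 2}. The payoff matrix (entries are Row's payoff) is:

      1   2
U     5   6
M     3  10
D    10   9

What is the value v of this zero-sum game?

Row minima: U → 5, M → 3, D → 9; maximin = 9.
Column maxima: 1 → 10, 2 → 10; minimax = 10.
9 ≠ 10, so there is no saddle point; optimal play is mixed.
U is strictly dominated by D, so Row never plays it.
On the remaining 2×2 (M, D vs 1, 2):
Let Row play M with probability p. Expected payoff against 1: 3p + 10(1−p) = −7p + 10; against 2: 10p + 9(1−p) = p + 9.
Setting these equal: −7p + 10 = p + 9 ⇒ −8p = -1 ⇒ p = 1/8, and the value is (-7)·(1/8) + 10 = 73/8.
For Column: with q = P(1), equating M's and D's payoffs gives −7q + 10 = q + 9 ⇒ q = 1/8.

73/8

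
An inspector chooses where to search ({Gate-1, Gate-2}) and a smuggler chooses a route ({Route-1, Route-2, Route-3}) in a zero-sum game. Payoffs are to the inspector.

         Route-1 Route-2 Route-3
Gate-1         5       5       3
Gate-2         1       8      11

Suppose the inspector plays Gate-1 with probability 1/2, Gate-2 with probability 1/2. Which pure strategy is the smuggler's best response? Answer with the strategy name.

Route-1

If the smuggler plays Route-1, the inspector's expected payoff is (1/2)·5 + (1/2)·1 = 3.
If the smuggler plays Route-2, the inspector's expected payoff is (1/2)·5 + (1/2)·8 = 13/2.
If the smuggler plays Route-3, the inspector's expected payoff is (1/2)·3 + (1/2)·11 = 7.
The smuggler minimizes the inspector's payoff; the smallest is 3, so the best response is Route-1.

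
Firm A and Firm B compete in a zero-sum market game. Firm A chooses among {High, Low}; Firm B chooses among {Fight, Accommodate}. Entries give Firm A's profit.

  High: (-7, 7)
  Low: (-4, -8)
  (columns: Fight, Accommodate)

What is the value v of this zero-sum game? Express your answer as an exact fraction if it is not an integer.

Row minima: High → -7, Low → -8; maximin = -7.
Column maxima: Fight → -4, Accommodate → 7; minimax = -4.
-7 ≠ -4, so there is no saddle point; optimal play is mixed.
Let Firm A play High with probability p. Expected payoff against Fight: (-7)p + (-4)(1−p) = −3p − 4; against Accommodate: 7p + (-8)(1−p) = 15p − 8.
Setting these equal: −3p − 4 = 15p − 8 ⇒ −18p = -4 ⇒ p = 2/9, and the value is (-3)·(2/9) − 4 = -14/3.
For Firm B: with q = P(Fight), equating High's and Low's payoffs gives −14q + 7 = 4q − 8 ⇒ q = 5/6.

-14/3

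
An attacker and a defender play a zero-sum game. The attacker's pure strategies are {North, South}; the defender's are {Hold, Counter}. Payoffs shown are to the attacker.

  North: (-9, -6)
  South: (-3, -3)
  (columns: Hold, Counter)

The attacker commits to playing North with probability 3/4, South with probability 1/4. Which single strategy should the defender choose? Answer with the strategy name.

Hold

If the defender plays Hold, the attacker's expected payoff is (3/4)·(-9) + (1/4)·(-3) = -15/2.
If the defender plays Counter, the attacker's expected payoff is (3/4)·(-6) + (1/4)·(-3) = -21/4.
The defender minimizes the attacker's payoff; the smallest is -15/2, so the best response is Hold.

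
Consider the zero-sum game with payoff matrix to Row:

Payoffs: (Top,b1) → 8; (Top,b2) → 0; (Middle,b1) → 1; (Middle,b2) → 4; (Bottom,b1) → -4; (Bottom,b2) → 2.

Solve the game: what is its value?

Row minima: Top → 0, Middle → 1, Bottom → -4; maximin = 1.
Column maxima: b1 → 8, b2 → 4; minimax = 4.
1 ≠ 4, so there is no saddle point; optimal play is mixed.
Bottom is strictly dominated by Middle, so Row never plays it.
On the remaining 2×2 (Top, Middle vs b1, b2):
Let Row play Top with probability p. Expected payoff against b1: 8p + 1(1−p) = 7p + 1; against b2: 0p + 4(1−p) = −4p + 4.
Setting these equal: 7p + 1 = −4p + 4 ⇒ 11p = 3 ⇒ p = 3/11, and the value is (7)·(3/11) + 1 = 32/11.
For Column: with q = P(b1), equating Top's and Middle's payoffs gives 8q = −3q + 4 ⇒ q = 4/11.

32/11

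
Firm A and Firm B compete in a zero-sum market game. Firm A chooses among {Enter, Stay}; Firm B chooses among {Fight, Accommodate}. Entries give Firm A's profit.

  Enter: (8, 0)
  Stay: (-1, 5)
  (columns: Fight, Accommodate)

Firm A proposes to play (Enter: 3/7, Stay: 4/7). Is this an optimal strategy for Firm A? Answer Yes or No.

Against Fight this mix gives (3/7)·8 + (4/7)·(-1) = 20/7.
Against Accommodate this mix gives (3/7)·0 + (4/7)·5 = 20/7.
All of Firm B's active replies (Fight, Accommodate) yield 20/7, and no column does worse for Firm A. The mix makes Firm B indifferent and guarantees 20/7, so it is optimal.

Yes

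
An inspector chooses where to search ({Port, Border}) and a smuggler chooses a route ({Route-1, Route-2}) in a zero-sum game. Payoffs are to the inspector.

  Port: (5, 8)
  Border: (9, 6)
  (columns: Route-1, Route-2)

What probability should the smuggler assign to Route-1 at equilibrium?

Row minima: Port → 5, Border → 6; maximin = 6.
Column maxima: Route-1 → 9, Route-2 → 8; minimax = 8.
6 ≠ 8, so there is no saddle point; optimal play is mixed.
Let the inspector play Port with probability p. Expected payoff against Route-1: 5p + 9(1−p) = −4p + 9; against Route-2: 8p + 6(1−p) = 2p + 6.
Setting these equal: −4p + 9 = 2p + 6 ⇒ −6p = -3 ⇒ p = 1/2, and the value is (-4)·(1/2) + 9 = 7.
For the smuggler: with q = P(Route-1), equating Port's and Border's payoffs gives −3q + 8 = 3q + 6 ⇒ q = 1/3.

1/3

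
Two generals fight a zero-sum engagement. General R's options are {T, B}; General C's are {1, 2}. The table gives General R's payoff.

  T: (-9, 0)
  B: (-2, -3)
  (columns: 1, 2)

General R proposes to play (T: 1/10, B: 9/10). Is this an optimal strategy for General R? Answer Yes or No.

Against 1 this mix gives (1/10)·(-9) + (9/10)·(-2) = -27/10.
Against 2 this mix gives (1/10)·0 + (9/10)·(-3) = -27/10.
All of General C's active replies (1, 2) yield -27/10, and no column does worse for General R. The mix makes General C indifferent and guarantees -27/10, so it is optimal.

Yes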